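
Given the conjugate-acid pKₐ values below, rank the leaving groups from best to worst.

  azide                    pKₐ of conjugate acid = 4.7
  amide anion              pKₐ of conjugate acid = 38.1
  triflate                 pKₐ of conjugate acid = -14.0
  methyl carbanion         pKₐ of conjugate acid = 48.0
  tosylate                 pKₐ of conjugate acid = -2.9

Lower conjugate-acid pKₐ ⇒ weaker base ⇒ better leaving group.
Sorting by the given values: triflate (-14.0), tosylate (-2.9), azide (4.7), amide anion (38.1), methyl carbanion (48.0).

triflate > tosylate > azide > amide anion > methyl carbanion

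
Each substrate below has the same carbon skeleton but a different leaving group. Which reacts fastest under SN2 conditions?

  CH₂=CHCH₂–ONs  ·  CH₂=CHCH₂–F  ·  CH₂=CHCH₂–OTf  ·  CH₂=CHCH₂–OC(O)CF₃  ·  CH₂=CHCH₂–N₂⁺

CH₂=CHCH₂–N₂⁺

Same R in every case — rank the leaving groups.
Leaving-group ability tracks the stability of the departed species; conjugate-acid pKₐ is the usual yardstick (lower pKₐ → better LG).
CH₂=CHCH₂–N₂⁺ loses N₂: no meaningful conjugate acid; N₂ departs as an exceptionally stable neutral molecule
CH₂=CHCH₂–OTf loses OTf⁻: pKₐ(CF₃SO₃H (triflic acid)) ≈ -14
CH₂=CHCH₂–ONs loses ONs⁻: pKₐ(p-O₂NC₆H₄SO₃H) ≈ -3.5
CH₂=CHCH₂–OC(O)CF₃ loses CF₃COO⁻: pKₐ(CF₃COOH) ≈ 0.2
CH₂=CHCH₂–F loses F⁻: pKₐ(HF) ≈ 3.2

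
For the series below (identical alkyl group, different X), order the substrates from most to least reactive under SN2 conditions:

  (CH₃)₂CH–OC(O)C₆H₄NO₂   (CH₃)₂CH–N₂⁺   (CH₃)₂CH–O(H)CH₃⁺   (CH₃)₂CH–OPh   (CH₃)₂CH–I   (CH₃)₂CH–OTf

The skeletons are identical, so relative rate is governed entirely by leaving-group ability.
The more stable X⁻ (or X) is on its own — i.e. the weaker a base it is — the better a leaving group it makes.
(CH₃)₂CH–N₂⁺ loses N₂: no meaningful conjugate acid; N₂ departs as an exceptionally stable neutral molecule
(CH₃)₂CH–OTf loses OTf⁻: pKₐ(CF₃SO₃H (triflic acid)) ≈ -14
(CH₃)₂CH–I loses I⁻: pKₐ(HI) ≈ -10
(CH₃)₂CH–O(H)CH₃⁺ loses R'OH: pKₐ(R'OH₂⁺) ≈ -2.4
(CH₃)₂CH–OC(O)C₆H₄NO₂ loses p-O₂N–C₆H₄–COO⁻: pKₐ(p-nitrobenzoic acid) ≈ 3.4
(CH₃)₂CH–OPh loses PhO⁻: pKₐ(C₆H₅OH (phenol)) ≈ 10

(CH₃)₂CH–N₂⁺ > (CH₃)₂CH–OTf > (CH₃)₂CH–I > (CH₃)₂CH–O(H)CH₃⁺ > (CH₃)₂CH–OC(O)C₆H₄NO₂ > (CH₃)₂CH–OPh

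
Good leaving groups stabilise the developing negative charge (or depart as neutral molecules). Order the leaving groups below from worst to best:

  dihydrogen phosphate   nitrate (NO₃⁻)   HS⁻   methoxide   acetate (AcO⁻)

methoxide < HS⁻ < acetate (AcO⁻) < dihydrogen phosphate < nitrate (NO₃⁻)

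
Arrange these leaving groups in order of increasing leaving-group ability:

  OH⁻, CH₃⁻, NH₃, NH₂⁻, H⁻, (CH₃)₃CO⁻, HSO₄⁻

CH₃⁻ < NH₂⁻ < H⁻ < (CH₃)₃CO⁻ < OH⁻ < NH₃ < HSO₄⁻

A good leaving group is a weak base: the lower the pKₐ of its conjugate acid, the more readily it departs.
HSO₄⁻: pKₐ(H₂SO₄) ≈ -3
NH₃: pKₐ(NH₄⁺) ≈ 9.2
OH⁻: pKₐ(H₂O) ≈ 15.7
(CH₃)₃CO⁻: pKₐ(t-BuOH) ≈ 18
H⁻: pKₐ(H₂) ≈ 36
NH₂⁻: pKₐ(NH₃) ≈ 38
CH₃⁻: pKₐ(CH₄) ≈ 48
Listed from poorest to best leaving group as asked.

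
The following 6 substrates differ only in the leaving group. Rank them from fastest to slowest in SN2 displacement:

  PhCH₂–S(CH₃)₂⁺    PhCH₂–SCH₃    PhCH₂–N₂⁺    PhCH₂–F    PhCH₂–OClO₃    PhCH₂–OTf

PhCH₂–N₂⁺ > PhCH₂–OTf > PhCH₂–OClO₃ > PhCH₂–S(CH₃)₂⁺ > PhCH₂–F > PhCH₂–SCH₃

With the same alkyl group throughout, only the leaving group differentiates the rates.
Rank by basicity of the departing species: weakest base leaves most easily.
PhCH₂–N₂⁺ loses N₂: no meaningful conjugate acid; N₂ departs as an exceptionally stable neutral molecule
PhCH₂–OTf loses OTf⁻: pKₐ(CF₃SO₃H (triflic acid)) ≈ -14
PhCH₂–OClO₃ loses ClO₄⁻: pKₐ(HClO₄) ≈ -10
PhCH₂–S(CH₃)₂⁺ loses SR'₂: pKₐ(R'₂SH⁺) ≈ -7
PhCH₂–F loses F⁻: pKₐ(HF) ≈ 3.2
PhCH₂–SCH₃ loses RS⁻: pKₐ(RSH (a thiol)) ≈ 10.5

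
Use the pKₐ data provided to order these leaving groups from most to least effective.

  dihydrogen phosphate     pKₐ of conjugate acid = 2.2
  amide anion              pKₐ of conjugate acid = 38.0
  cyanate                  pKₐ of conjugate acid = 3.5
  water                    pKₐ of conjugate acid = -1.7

water > dihydrogen phosphate > cyanate > amide anion

Lower conjugate-acid pKₐ ⇒ weaker base ⇒ better leaving group.
Sorting by the given values: water (-1.7), dihydrogen phosphate (2.2), cyanate (3.5), amide anion (38.0).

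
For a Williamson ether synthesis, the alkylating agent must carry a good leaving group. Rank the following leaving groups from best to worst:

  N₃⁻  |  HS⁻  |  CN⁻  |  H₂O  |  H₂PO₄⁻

H₂O: pKₐ(H₃O⁺) ≈ -1.7 — neutral; leaves from a protonated alcohol (R–OH₂⁺)
H₂PO₄⁻: pKₐ(H₃PO₄) ≈ 2.1 — moderate base; biological leaving group after further activation
N₃⁻: pKₐ(HN₃) ≈ 4.7 — linear, resonance-stabilised
HS⁻: pKₐ(H₂S) ≈ 7 — larger and more polarisable than the oxygen analogue
CN⁻: pKₐ(HCN) ≈ 9.2

H₂O > H₂PO₄⁻ > N₃⁻ > HS⁻ > CN⁻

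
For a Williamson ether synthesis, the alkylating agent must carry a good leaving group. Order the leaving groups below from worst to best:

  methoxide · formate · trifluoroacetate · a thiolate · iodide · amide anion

amide anion < methoxide < a thiolate < formate < trifluoroacetate < iodide

Leaving-group ability tracks the stability of the departed species; conjugate-acid pKₐ is the usual yardstick (lower pKₐ → better LG).
iodide: pKₐ(HI) ≈ -10 — large, highly polarisable; very weak base
trifluoroacetate: pKₐ(CF₃COOH) ≈ 0.2 — strongly electron-withdrawing CF₃ stabilises the carboxylate
formate: pKₐ(HCOOH) ≈ 3.8 — resonance-stabilised carboxylate
a thiolate: pKₐ(RSH (a thiol)) ≈ 10.5
methoxide: pKₐ(CH₃OH) ≈ 15.5 — strong base; alkoxides do not leave unassisted
amide anion: pKₐ(NH₃) ≈ 38 — extremely strong base; never a leaving group
The question asks for worst first, so the sequence is read in increasing leaving-group ability.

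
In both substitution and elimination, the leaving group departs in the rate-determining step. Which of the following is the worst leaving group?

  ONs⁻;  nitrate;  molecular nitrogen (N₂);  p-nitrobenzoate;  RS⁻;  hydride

hydride

The more stable X⁻ (or X) is on its own — i.e. the weaker a base it is — the better a leaving group it makes.
molecular nitrogen (N₂): no meaningful conjugate acid; N₂ departs as an exceptionally stable neutral molecule
ONs⁻: pKₐ(p-O₂NC₆H₄SO₃H) ≈ -3.5
nitrate: pKₐ(HNO₃) ≈ -1.3
p-nitrobenzoate: pKₐ(p-nitrobenzoic acid) ≈ 3.4
RS⁻: pKₐ(RSH (a thiol)) ≈ 10.5
hydride: pKₐ(H₂) ≈ 36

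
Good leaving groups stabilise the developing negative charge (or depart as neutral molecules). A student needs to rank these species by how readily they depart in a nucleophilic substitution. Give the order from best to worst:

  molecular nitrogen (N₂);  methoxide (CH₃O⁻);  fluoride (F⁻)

molecular nitrogen (N₂) > fluoride (F⁻) > methoxide (CH₃O⁻)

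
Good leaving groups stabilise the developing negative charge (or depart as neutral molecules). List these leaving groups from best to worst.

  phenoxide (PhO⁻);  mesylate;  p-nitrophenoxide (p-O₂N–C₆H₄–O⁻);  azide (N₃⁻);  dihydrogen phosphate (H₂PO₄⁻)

mesylate > dihydrogen phosphate (H₂PO₄⁻) > azide (N₃⁻) > p-nitrophenoxide (p-O₂N–C₆H₄–O⁻) > phenoxide (PhO⁻)

The more stable X⁻ (or X) is on its own — i.e. the weaker a base it is — the better a leaving group it makes.
mesylate: pKₐ(CH₃SO₃H (MsOH)) ≈ -1.9
dihydrogen phosphate (H₂PO₄⁻): pKₐ(H₃PO₄) ≈ 2.1
azide (N₃⁻): pKₐ(HN₃) ≈ 4.7
p-nitrophenoxide (p-O₂N–C₆H₄–O⁻): pKₐ(p-nitrophenol) ≈ 7.2
phenoxide (PhO⁻): pKₐ(C₆H₅OH (phenol)) ≈ 10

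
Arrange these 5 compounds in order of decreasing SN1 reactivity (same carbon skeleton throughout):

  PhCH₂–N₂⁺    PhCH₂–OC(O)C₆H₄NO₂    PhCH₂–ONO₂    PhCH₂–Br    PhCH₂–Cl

PhCH₂–N₂⁺ > PhCH₂–Br > PhCH₂–Cl > PhCH₂–ONO₂ > PhCH₂–OC(O)C₆H₄NO₂

Identical carbon frameworks mean the comparison reduces to leaving-group quality.
The more stable X⁻ (or X) is on its own — i.e. the weaker a base it is — the better a leaving group it makes.
PhCH₂–N₂⁺ loses N₂: no meaningful conjugate acid; N₂ departs as an exceptionally stable neutral molecule
PhCH₂–Br loses Br⁻: pKₐ(HBr) ≈ -9
PhCH₂–Cl loses Cl⁻: pKₐ(HCl) ≈ -7
PhCH₂–ONO₂ loses NO₃⁻: pKₐ(HNO₃) ≈ -1.3
PhCH₂–OC(O)C₆H₄NO₂ loses p-O₂N–C₆H₄–COO⁻: pKₐ(p-nitrobenzoic acid) ≈ 3.4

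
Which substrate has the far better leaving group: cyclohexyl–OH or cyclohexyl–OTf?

cyclohexyl–OTf

From cyclohexyl–OH the departing group would be OH⁻ (pKₐ(H₂O) ≈ 15.7). Strong base; essentially never leaves without prior activation.
From cyclohexyl–OTf the leaving group is OTf⁻ (pKₐ(CF₃SO₃H (triflic acid)) ≈ -14). Charge spread over three oxygens and a CF₃ group; the premier leaving group in synthesis.
(In practice cyclohexyl–OTf is made from cyclohexyl–OH by treatment with Tf₂O / 2,6-lutidine, converting the hydroxyl into a triflate.)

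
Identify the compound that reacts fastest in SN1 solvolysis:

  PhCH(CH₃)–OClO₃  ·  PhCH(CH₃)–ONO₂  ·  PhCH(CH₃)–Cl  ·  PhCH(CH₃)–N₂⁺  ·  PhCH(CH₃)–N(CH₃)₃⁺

PhCH(CH₃)–N₂⁺

The skeletons are identical, so relative rate is governed entirely by leaving-group ability.
Rank by basicity of the departing species: weakest base leaves most easily.
PhCH(CH₃)–N₂⁺ loses N₂: no meaningful conjugate acid; N₂ departs as an exceptionally stable neutral molecule
PhCH(CH₃)–OClO₃ loses ClO₄⁻: pKₐ(HClO₄) ≈ -10
PhCH(CH₃)–Cl loses Cl⁻: pKₐ(HCl) ≈ -7
PhCH(CH₃)–ONO₂ loses NO₃⁻: pKₐ(HNO₃) ≈ -1.3
PhCH(CH₃)–N(CH₃)₃⁺ loses NR'₃: pKₐ(R'₃NH⁺) ≈ 10.7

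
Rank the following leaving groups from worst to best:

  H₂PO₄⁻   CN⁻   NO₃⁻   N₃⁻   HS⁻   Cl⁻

CN⁻ < HS⁻ < N₃⁻ < H₂PO₄⁻ < NO₃⁻ < Cl⁻

Leaving-group ability tracks the stability of the departed species; conjugate-acid pKₐ is the usual yardstick (lower pKₐ → better LG).
Cl⁻: pKₐ(HCl) ≈ -7 — moderately weak base
NO₃⁻: pKₐ(HNO₃) ≈ -1.3
H₂PO₄⁻: pKₐ(H₃PO₄) ≈ 2.1 — moderate base; biological leaving group after further activation
N₃⁻: pKₐ(HN₃) ≈ 4.7
HS⁻: pKₐ(H₂S) ≈ 7
CN⁻: pKₐ(HCN) ≈ 9.2
Listed from poorest to best leaving group as asked.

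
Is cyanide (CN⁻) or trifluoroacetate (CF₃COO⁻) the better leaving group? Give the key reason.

trifluoroacetate (CF₃COO⁻) is the better leaving group.
pKₐ(CF₃COOH) ≈ 0.2 versus pKₐ(HCN) ≈ 9.2: trifluoroacetate (CF₃COO⁻) is the much weaker base.
Strongly electron-withdrawing CF₃ stabilises the carboxylate.

trifluoroacetate (CF₃COO⁻)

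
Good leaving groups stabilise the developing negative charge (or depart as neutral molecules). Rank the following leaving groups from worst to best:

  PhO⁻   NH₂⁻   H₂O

NH₂⁻ < PhO⁻ < H₂O

H₂O: pKₐ(H₃O⁺) ≈ -1.7 — neutral; leaves from a protonated alcohol (R–OH₂⁺)
PhO⁻: pKₐ(C₆H₅OH (phenol)) ≈ 10 — resonance into the ring helps, but still a poor LG
NH₂⁻: pKₐ(NH₃) ≈ 38
Listed from poorest to best leaving group as asked.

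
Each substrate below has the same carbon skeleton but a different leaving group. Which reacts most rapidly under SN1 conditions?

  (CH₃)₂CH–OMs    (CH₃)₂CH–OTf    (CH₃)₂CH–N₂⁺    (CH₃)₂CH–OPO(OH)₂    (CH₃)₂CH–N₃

Identical carbon frameworks mean the comparison reduces to leaving-group quality.
A good leaving group is a weak base: the lower the pKₐ of its conjugate acid, the more readily it departs.
(CH₃)₂CH–N₂⁺ loses N₂: no meaningful conjugate acid; N₂ departs as an exceptionally stable neutral molecule
(CH₃)₂CH–OTf loses OTf⁻: pKₐ(CF₃SO₃H (triflic acid)) ≈ -14
(CH₃)₂CH–OMs loses OMs⁻: pKₐ(CH₃SO₃H (MsOH)) ≈ -1.9
(CH₃)₂CH–OPO(OH)₂ loses H₂PO₄⁻: pKₐ(H₃PO₄) ≈ 2.1
(CH₃)₂CH–N₃ loses N₃⁻: pKₐ(HN₃) ≈ 4.7

(CH₃)₂CH–N₂⁺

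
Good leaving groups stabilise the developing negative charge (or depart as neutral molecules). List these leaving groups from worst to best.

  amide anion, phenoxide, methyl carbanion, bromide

methyl carbanion < amide anion < phenoxide < bromide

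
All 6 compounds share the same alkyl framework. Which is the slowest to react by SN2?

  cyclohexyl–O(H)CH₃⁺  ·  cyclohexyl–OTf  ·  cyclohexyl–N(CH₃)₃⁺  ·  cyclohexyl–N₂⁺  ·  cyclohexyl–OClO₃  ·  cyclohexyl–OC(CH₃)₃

cyclohexyl–OC(CH₃)₃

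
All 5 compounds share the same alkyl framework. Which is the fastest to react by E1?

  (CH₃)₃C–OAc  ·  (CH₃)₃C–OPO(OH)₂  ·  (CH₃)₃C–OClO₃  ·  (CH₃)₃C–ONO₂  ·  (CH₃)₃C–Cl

With the same alkyl group throughout, only the leaving group differentiates the rates.
Rank by basicity of the departing species: weakest base leaves most easily.
(CH₃)₃C–OClO₃ loses ClO₄⁻: pKₐ(HClO₄) ≈ -10
(CH₃)₃C–Cl loses Cl⁻: pKₐ(HCl) ≈ -7
(CH₃)₃C–ONO₂ loses NO₃⁻: pKₐ(HNO₃) ≈ -1.3
(CH₃)₃C–OPO(OH)₂ loses H₂PO₄⁻: pKₐ(H₃PO₄) ≈ 2.1
(CH₃)₃C–OAc loses AcO⁻: pKₐ(CH₃COOH) ≈ 4.8

(CH₃)₃C–OClO₃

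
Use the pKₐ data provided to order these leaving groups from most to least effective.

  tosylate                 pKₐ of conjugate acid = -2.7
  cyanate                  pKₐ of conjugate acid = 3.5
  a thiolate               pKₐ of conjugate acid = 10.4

Lower conjugate-acid pKₐ ⇒ weaker base ⇒ better leaving group.
Sorting by the given values: tosylate (-2.7), cyanate (3.5), a thiolate (10.4).

tosylate > cyanate > a thiolate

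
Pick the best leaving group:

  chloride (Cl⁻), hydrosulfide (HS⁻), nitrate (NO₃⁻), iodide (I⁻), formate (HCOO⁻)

iodide (I⁻)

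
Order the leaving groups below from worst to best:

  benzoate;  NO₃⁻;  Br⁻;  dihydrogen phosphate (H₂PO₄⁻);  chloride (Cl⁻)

benzoate < dihydrogen phosphate (H₂PO₄⁻) < NO₃⁻ < chloride (Cl⁻) < Br⁻

Rank by basicity of the departing species: weakest base leaves most easily.
Br⁻: pKₐ(HBr) ≈ -9
chloride (Cl⁻): pKₐ(HCl) ≈ -7
NO₃⁻: pKₐ(HNO₃) ≈ -1.3
dihydrogen phosphate (H₂PO₄⁻): pKₐ(H₃PO₄) ≈ 2.1
benzoate: pKₐ(C₆H₅COOH) ≈ 4.2
Listed from poorest to best leaving group as asked.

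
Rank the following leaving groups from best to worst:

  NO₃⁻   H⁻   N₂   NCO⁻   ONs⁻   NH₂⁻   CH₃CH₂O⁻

N₂ > ONs⁻ > NO₃⁻ > NCO⁻ > CH₃CH₂O⁻ > H⁻ > NH₂⁻

A good leaving group is a weak base: the lower the pKₐ of its conjugate acid, the more readily it departs.
N₂: no meaningful conjugate acid; N₂ departs as an exceptionally stable neutral molecule
ONs⁻: pKₐ(p-O₂NC₆H₄SO₃H) ≈ -3.5
NO₃⁻: pKₐ(HNO₃) ≈ -1.3 — resonance-delocalised over three oxygens
NCO⁻: pKₐ(HOCN) ≈ 3.5 — resonance between N and O
CH₃CH₂O⁻: pKₐ(CH₃CH₂OH) ≈ 16 — strong base; alkoxides do not leave unassisted
H⁻: pKₐ(H₂) ≈ 36 — extremely strong base; leaves only in special hydride-transfer contexts
NH₂⁻: pKₐ(NH₃) ≈ 38 — extremely strong base; never a leaving group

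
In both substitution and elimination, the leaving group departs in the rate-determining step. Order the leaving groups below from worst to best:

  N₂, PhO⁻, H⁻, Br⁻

H⁻ < PhO⁻ < Br⁻ < N₂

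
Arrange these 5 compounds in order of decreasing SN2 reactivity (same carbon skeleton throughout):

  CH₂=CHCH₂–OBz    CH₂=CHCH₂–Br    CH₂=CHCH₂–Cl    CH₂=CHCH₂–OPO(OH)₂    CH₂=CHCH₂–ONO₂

The skeletons are identical, so relative rate is governed entirely by leaving-group ability.
A good leaving group is a weak base: the lower the pKₐ of its conjugate acid, the more readily it departs.
CH₂=CHCH₂–Br loses Br⁻: pKₐ(HBr) ≈ -9
CH₂=CHCH₂–Cl loses Cl⁻: pKₐ(HCl) ≈ -7
CH₂=CHCH₂–ONO₂ loses NO₃⁻: pKₐ(HNO₃) ≈ -1.3
CH₂=CHCH₂–OPO(OH)₂ loses H₂PO₄⁻: pKₐ(H₃PO₄) ≈ 2.1
CH₂=CHCH₂–OBz loses PhCOO⁻: pKₐ(C₆H₅COOH) ≈ 4.2

CH₂=CHCH₂–Br > CH₂=CHCH₂–Cl > CH₂=CHCH₂–ONO₂ > CH₂=CHCH₂–OPO(OH)₂ > CH₂=CHCH₂–OBz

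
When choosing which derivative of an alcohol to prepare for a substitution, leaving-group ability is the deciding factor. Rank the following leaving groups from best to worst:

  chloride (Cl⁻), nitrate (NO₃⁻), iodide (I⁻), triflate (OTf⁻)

triflate (OTf⁻) > iodide (I⁻) > chloride (Cl⁻) > nitrate (NO₃⁻)

Leaving-group ability tracks the stability of the departed species; conjugate-acid pKₐ is the usual yardstick (lower pKₐ → better LG).
triflate (OTf⁻): pKₐ(CF₃SO₃H (triflic acid)) ≈ -14
iodide (I⁻): pKₐ(HI) ≈ -10
chloride (Cl⁻): pKₐ(HCl) ≈ -7
nitrate (NO₃⁻): pKₐ(HNO₃) ≈ -1.3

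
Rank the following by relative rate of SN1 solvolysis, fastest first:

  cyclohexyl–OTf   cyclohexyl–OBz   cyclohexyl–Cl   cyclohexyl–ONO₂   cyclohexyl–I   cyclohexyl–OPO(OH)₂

cyclohexyl–OTf > cyclohexyl–I > cyclohexyl–Cl > cyclohexyl–ONO₂ > cyclohexyl–OPO(OH)₂ > cyclohexyl–OBz

The skeletons are identical, so relative rate is governed entirely by leaving-group ability.
Leaving-group ability tracks the stability of the departed species; conjugate-acid pKₐ is the usual yardstick (lower pKₐ → better LG).
cyclohexyl–OTf loses OTf⁻: pKₐ(CF₃SO₃H (triflic acid)) ≈ -14
cyclohexyl–I loses I⁻: pKₐ(HI) ≈ -10
cyclohexyl–Cl loses Cl⁻: pKₐ(HCl) ≈ -7
cyclohexyl–ONO₂ loses NO₃⁻: pKₐ(HNO₃) ≈ -1.3
cyclohexyl–OPO(OH)₂ loses H₂PO₄⁻: pKₐ(H₃PO₄) ≈ 2.1
cyclohexyl–OBz loses PhCOO⁻: pKₐ(C₆H₅COOH) ≈ 4.2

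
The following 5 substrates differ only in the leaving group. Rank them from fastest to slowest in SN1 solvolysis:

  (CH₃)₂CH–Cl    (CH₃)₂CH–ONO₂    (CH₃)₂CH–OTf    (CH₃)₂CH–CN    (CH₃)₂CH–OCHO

(CH₃)₂CH–OTf > (CH₃)₂CH–Cl > (CH₃)₂CH–ONO₂ > (CH₃)₂CH–OCHO > (CH₃)₂CH–CN

The skeletons are identical, so relative rate is governed entirely by leaving-group ability.
The more stable X⁻ (or X) is on its own — i.e. the weaker a base it is — the better a leaving group it makes.
(CH₃)₂CH–OTf loses OTf⁻: pKₐ(CF₃SO₃H (triflic acid)) ≈ -14
(CH₃)₂CH–Cl loses Cl⁻: pKₐ(HCl) ≈ -7
(CH₃)₂CH–ONO₂ loses NO₃⁻: pKₐ(HNO₃) ≈ -1.3
(CH₃)₂CH–OCHO loses HCOO⁻: pKₐ(HCOOH) ≈ 3.8
(CH₃)₂CH–CN loses CN⁻: pKₐ(HCN) ≈ 9.2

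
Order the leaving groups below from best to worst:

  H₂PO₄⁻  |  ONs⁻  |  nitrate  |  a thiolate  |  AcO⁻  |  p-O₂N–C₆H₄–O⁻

A good leaving group is a weak base: the lower the pKₐ of its conjugate acid, the more readily it departs.
ONs⁻: pKₐ(p-O₂NC₆H₄SO₃H) ≈ -3.5
nitrate: pKₐ(HNO₃) ≈ -1.3 — resonance-delocalised over three oxygens
H₂PO₄⁻: pKₐ(H₃PO₄) ≈ 2.1 — moderate base; biological leaving group after further activation
AcO⁻: pKₐ(CH₃COOH) ≈ 4.8
p-O₂N–C₆H₄–O⁻: pKₐ(p-nitrophenol) ≈ 7.2
a thiolate: pKₐ(RSH (a thiol)) ≈ 10.5 — moderately basic; rarely leaves without activation

ONs⁻ > nitrate > H₂PO₄⁻ > AcO⁻ > p-O₂N–C₆H₄–O⁻ > a thiolate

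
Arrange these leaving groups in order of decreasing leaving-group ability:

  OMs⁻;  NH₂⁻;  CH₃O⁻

A good leaving group is a weak base: the lower the pKₐ of its conjugate acid, the more readily it departs.
OMs⁻: pKₐ(CH₃SO₃H (MsOH)) ≈ -1.9 — resonance-delocalised alkanesulfonate
CH₃O⁻: pKₐ(CH₃OH) ≈ 15.5 — strong base; alkoxides do not leave unassisted
NH₂⁻: pKₐ(NH₃) ≈ 38 — extremely strong base; never a leaving group

OMs⁻ > CH₃O⁻ > NH₂⁻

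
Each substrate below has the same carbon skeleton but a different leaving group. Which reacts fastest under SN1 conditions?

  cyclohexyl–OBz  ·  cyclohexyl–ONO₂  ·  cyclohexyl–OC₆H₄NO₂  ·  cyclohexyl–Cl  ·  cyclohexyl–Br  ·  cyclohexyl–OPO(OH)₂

Same R in every case — rank the leaving groups.
A good leaving group is a weak base: the lower the pKₐ of its conjugate acid, the more readily it departs.
cyclohexyl–Br loses Br⁻: pKₐ(HBr) ≈ -9
cyclohexyl–Cl loses Cl⁻: pKₐ(HCl) ≈ -7
cyclohexyl–ONO₂ loses NO₃⁻: pKₐ(HNO₃) ≈ -1.3
cyclohexyl–OPO(OH)₂ loses H₂PO₄⁻: pKₐ(H₃PO₄) ≈ 2.1
cyclohexyl–OBz loses PhCOO⁻: pKₐ(C₆H₅COOH) ≈ 4.2
cyclohexyl–OC₆H₄NO₂ loses p-O₂N–C₆H₄–O⁻: pKₐ(p-nitrophenol) ≈ 7.2

cyclohexyl–Br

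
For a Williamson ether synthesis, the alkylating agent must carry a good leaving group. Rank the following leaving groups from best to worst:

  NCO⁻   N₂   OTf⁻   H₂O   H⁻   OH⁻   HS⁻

N₂ > OTf⁻ > H₂O > NCO⁻ > HS⁻ > OH⁻ > H⁻

The more stable X⁻ (or X) is on its own — i.e. the weaker a base it is — the better a leaving group it makes.
N₂: no meaningful conjugate acid; N₂ departs as an exceptionally stable neutral molecule
OTf⁻: pKₐ(CF₃SO₃H (triflic acid)) ≈ -14 — charge spread over three oxygens and a CF₃ group; the premier leaving group in synthesis
H₂O: pKₐ(H₃O⁺) ≈ -1.7
NCO⁻: pKₐ(HOCN) ≈ 3.5 — resonance between N and O
HS⁻: pKₐ(H₂S) ≈ 7 — larger and more polarisable than the oxygen analogue
OH⁻: pKₐ(H₂O) ≈ 15.7 — strong base; essentially never leaves without prior activation
H⁻: pKₐ(H₂) ≈ 36 — extremely strong base; leaves only in special hydride-transfer contexts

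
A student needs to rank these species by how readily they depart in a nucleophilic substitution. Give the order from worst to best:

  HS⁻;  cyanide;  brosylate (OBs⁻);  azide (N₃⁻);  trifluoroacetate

Leaving-group ability tracks the stability of the departed species; conjugate-acid pKₐ is the usual yardstick (lower pKₐ → better LG).
brosylate (OBs⁻): pKₐ(p-BrC₆H₄SO₃H) ≈ -2.8
trifluoroacetate: pKₐ(CF₃COOH) ≈ 0.2
azide (N₃⁻): pKₐ(HN₃) ≈ 4.7
HS⁻: pKₐ(H₂S) ≈ 7
cyanide: pKₐ(HCN) ≈ 9.2
Reversing gives the worst-to-best order requested.

cyanide < HS⁻ < azide (N₃⁻) < trifluoroacetate < brosylate (OBs⁻)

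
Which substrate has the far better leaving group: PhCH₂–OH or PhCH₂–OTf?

PhCH₂–OTf

From PhCH₂–OH the departing group would be OH⁻ (pKₐ(H₂O) ≈ 15.7). Strong base; essentially never leaves without prior activation.
From PhCH₂–OTf the leaving group is OTf⁻ (pKₐ(CF₃SO₃H (triflic acid)) ≈ -14). Charge spread over three oxygens and a CF₃ group; the premier leaving group in synthesis.
(In practice PhCH₂–OTf is made from PhCH₂–OH by treatment with Tf₂O / 2,6-lutidine, converting the hydroxyl into a triflate.)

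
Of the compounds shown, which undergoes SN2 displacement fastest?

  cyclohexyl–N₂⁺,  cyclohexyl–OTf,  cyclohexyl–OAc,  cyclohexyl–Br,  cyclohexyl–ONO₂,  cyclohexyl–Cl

cyclohexyl–N₂⁺

With the same alkyl group throughout, only the leaving group differentiates the rates.
Leaving-group ability tracks the stability of the departed species; conjugate-acid pKₐ is the usual yardstick (lower pKₐ → better LG).
cyclohexyl–N₂⁺ loses N₂: no meaningful conjugate acid; N₂ departs as an exceptionally stable neutral molecule
cyclohexyl–OTf loses OTf⁻: pKₐ(CF₃SO₃H (triflic acid)) ≈ -14
cyclohexyl–Br loses Br⁻: pKₐ(HBr) ≈ -9
cyclohexyl–Cl loses Cl⁻: pKₐ(HCl) ≈ -7
cyclohexyl–ONO₂ loses NO₃⁻: pKₐ(HNO₃) ≈ -1.3
cyclohexyl–OAc loses AcO⁻: pKₐ(CH₃COOH) ≈ 4.8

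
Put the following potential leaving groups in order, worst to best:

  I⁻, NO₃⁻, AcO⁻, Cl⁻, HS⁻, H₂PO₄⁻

HS⁻ < AcO⁻ < H₂PO₄⁻ < NO₃⁻ < Cl⁻ < I⁻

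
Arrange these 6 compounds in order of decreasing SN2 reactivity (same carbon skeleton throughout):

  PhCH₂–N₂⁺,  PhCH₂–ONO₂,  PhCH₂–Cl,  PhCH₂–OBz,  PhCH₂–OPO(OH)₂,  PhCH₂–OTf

PhCH₂–N₂⁺ > PhCH₂–OTf > PhCH₂–Cl > PhCH₂–ONO₂ > PhCH₂–OPO(OH)₂ > PhCH₂–OBz

Same R in every case — rank the leaving groups.
Rank by basicity of the departing species: weakest base leaves most easily.
PhCH₂–N₂⁺ loses N₂: no meaningful conjugate acid; N₂ departs as an exceptionally stable neutral molecule
PhCH₂–OTf loses OTf⁻: pKₐ(CF₃SO₃H (triflic acid)) ≈ -14
PhCH₂–Cl loses Cl⁻: pKₐ(HCl) ≈ -7
PhCH₂–ONO₂ loses NO₃⁻: pKₐ(HNO₃) ≈ -1.3
PhCH₂–OPO(OH)₂ loses H₂PO₄⁻: pKₐ(H₃PO₄) ≈ 2.1
PhCH₂–OBz loses PhCOO⁻: pKₐ(C₆H₅COOH) ≈ 4.2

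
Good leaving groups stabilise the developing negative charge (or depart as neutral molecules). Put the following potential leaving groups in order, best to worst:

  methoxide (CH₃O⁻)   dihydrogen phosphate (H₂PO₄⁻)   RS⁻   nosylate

A good leaving group is a weak base: the lower the pKₐ of its conjugate acid, the more readily it departs.
nosylate: pKₐ(p-O₂NC₆H₄SO₃H) ≈ -3.5
dihydrogen phosphate (H₂PO₄⁻): pKₐ(H₃PO₄) ≈ 2.1
RS⁻: pKₐ(RSH (a thiol)) ≈ 10.5 — moderately basic; rarely leaves without activation
methoxide (CH₃O⁻): pKₐ(CH₃OH) ≈ 15.5 — strong base; alkoxides do not leave unassisted

nosylate > dihydrogen phosphate (H₂PO₄⁻) > RS⁻ > methoxide (CH₃O⁻)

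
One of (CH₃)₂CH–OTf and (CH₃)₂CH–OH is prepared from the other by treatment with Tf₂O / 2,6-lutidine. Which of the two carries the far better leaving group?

(CH₃)₂CH–OTf

From (CH₃)₂CH–OH the departing group would be OH⁻ (pKₐ(H₂O) ≈ 15.7). Strong base; essentially never leaves without prior activation.
From (CH₃)₂CH–OTf the leaving group is OTf⁻ (pKₐ(CF₃SO₃H (triflic acid)) ≈ -14). Charge spread over three oxygens and a CF₃ group; the premier leaving group in synthesis.
Treatment with Tf₂O / 2,6-lutidine works by converting the hydroxyl into a triflate, making (CH₃)₂CH–OTf enormously more reactive.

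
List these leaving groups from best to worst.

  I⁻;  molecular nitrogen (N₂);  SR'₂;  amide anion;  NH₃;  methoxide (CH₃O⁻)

The more stable X⁻ (or X) is on its own — i.e. the weaker a base it is — the better a leaving group it makes.
molecular nitrogen (N₂): no meaningful conjugate acid; N₂ departs as an exceptionally stable neutral molecule
I⁻: pKₐ(HI) ≈ -10 — large, highly polarisable; very weak base
SR'₂: pKₐ(R'₂SH⁺) ≈ -7 — neutral; leaves from a sulfonium salt (R–SR'₂⁺)
NH₃: pKₐ(NH₄⁺) ≈ 9.2 — neutral but moderately basic; leaves from R–NH₃⁺
methoxide (CH₃O⁻): pKₐ(CH₃OH) ≈ 15.5 — strong base; alkoxides do not leave unassisted
amide anion: pKₐ(NH₃) ≈ 38 — extremely strong base; never a leaving group

molecular nitrogen (N₂) > I⁻ > SR'₂ > NH₃ > methoxide (CH₃O⁻) > amide anion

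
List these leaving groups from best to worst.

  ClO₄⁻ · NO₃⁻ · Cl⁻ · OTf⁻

OTf⁻ > ClO₄⁻ > Cl⁻ > NO₃⁻

The more stable X⁻ (or X) is on its own — i.e. the weaker a base it is — the better a leaving group it makes.
OTf⁻: pKₐ(CF₃SO₃H (triflic acid)) ≈ -14 — charge spread over three oxygens and a CF₃ group; the premier leaving group in synthesis
ClO₄⁻: pKₐ(HClO₄) ≈ -10 — extremely weak base; rarely used for safety reasons
Cl⁻: pKₐ(HCl) ≈ -7 — moderately weak base
NO₃⁻: pKₐ(HNO₃) ≈ -1.3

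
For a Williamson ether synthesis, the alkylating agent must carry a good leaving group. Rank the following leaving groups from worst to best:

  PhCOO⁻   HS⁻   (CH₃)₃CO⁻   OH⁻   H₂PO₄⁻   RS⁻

(CH₃)₃CO⁻ < OH⁻ < RS⁻ < HS⁻ < PhCOO⁻ < H₂PO₄⁻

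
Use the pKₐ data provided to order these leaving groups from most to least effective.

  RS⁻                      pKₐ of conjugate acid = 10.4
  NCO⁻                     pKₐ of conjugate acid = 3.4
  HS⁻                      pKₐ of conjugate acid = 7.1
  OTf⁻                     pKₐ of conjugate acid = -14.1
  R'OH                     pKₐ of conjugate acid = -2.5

OTf⁻ > R'OH > NCO⁻ > HS⁻ > RS⁻

Lower conjugate-acid pKₐ ⇒ weaker base ⇒ better leaving group.
Sorting by the given values: OTf⁻ (-14.1), R'OH (-2.5), NCO⁻ (3.4), HS⁻ (7.1), RS⁻ (10.4).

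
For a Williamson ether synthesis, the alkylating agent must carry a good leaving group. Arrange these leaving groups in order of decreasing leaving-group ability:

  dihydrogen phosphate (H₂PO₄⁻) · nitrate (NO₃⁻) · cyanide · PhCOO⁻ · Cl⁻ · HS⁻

Cl⁻: pKₐ(HCl) ≈ -7
nitrate (NO₃⁻): pKₐ(HNO₃) ≈ -1.3
dihydrogen phosphate (H₂PO₄⁻): pKₐ(H₃PO₄) ≈ 2.1
PhCOO⁻: pKₐ(C₆H₅COOH) ≈ 4.2
HS⁻: pKₐ(H₂S) ≈ 7
cyanide: pKₐ(HCN) ≈ 9.2

Cl⁻ > nitrate (NO₃⁻) > dihydrogen phosphate (H₂PO₄⁻) > PhCOO⁻ > HS⁻ > cyanide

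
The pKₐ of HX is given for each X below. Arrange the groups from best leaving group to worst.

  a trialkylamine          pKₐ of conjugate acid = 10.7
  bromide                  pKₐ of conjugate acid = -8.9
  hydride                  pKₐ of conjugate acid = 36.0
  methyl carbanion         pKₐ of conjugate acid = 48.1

bromide > a trialkylamine > hydride > methyl carbanion

Lower conjugate-acid pKₐ ⇒ weaker base ⇒ better leaving group.
Sorting by the given values: bromide (-8.9), a trialkylamine (10.7), hydride (36.0), methyl carbanion (48.1).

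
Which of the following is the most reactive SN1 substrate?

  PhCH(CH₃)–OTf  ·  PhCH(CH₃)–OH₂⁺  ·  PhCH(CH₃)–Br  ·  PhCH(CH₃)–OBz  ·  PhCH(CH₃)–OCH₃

PhCH(CH₃)–OTf

Same R in every case — rank the leaving groups.
A good leaving group is a weak base: the lower the pKₐ of its conjugate acid, the more readily it departs.
PhCH(CH₃)–OTf loses OTf⁻: pKₐ(CF₃SO₃H (triflic acid)) ≈ -14
PhCH(CH₃)–Br loses Br⁻: pKₐ(HBr) ≈ -9
PhCH(CH₃)–OH₂⁺ loses H₂O: pKₐ(H₃O⁺) ≈ -1.7
PhCH(CH₃)–OBz loses PhCOO⁻: pKₐ(C₆H₅COOH) ≈ 4.2
PhCH(CH₃)–OCH₃ loses CH₃O⁻: pKₐ(CH₃OH) ≈ 15.5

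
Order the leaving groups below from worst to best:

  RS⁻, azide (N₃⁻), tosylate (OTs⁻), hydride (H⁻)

hydride (H⁻) < RS⁻ < azide (N₃⁻) < tosylate (OTs⁻)

A good leaving group is a weak base: the lower the pKₐ of its conjugate acid, the more readily it departs.
tosylate (OTs⁻): pKₐ(p-CH₃C₆H₄SO₃H (TsOH)) ≈ -2.8 — resonance-delocalised arenesulfonate
azide (N₃⁻): pKₐ(HN₃) ≈ 4.7
RS⁻: pKₐ(RSH (a thiol)) ≈ 10.5 — moderately basic; rarely leaves without activation
hydride (H⁻): pKₐ(H₂) ≈ 36 — extremely strong base; leaves only in special hydride-transfer contexts
The question asks for worst first, so the sequence is read in increasing leaving-group ability.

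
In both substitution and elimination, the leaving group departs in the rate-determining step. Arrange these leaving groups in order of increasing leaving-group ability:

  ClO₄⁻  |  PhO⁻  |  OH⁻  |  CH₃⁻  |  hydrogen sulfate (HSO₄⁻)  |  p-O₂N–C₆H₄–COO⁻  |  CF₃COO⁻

CH₃⁻ < OH⁻ < PhO⁻ < p-O₂N–C₆H₄–COO⁻ < CF₃COO⁻ < hydrogen sulfate (HSO₄⁻) < ClO₄⁻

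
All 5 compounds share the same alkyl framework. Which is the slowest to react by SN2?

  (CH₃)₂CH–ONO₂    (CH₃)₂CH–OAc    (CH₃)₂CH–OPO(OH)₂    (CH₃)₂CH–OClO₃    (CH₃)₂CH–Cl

(CH₃)₂CH–OAc

Same R in every case — rank the leaving groups.
The more stable X⁻ (or X) is on its own — i.e. the weaker a base it is — the better a leaving group it makes.
(CH₃)₂CH–OClO₃ loses ClO₄⁻: pKₐ(HClO₄) ≈ -10
(CH₃)₂CH–Cl loses Cl⁻: pKₐ(HCl) ≈ -7
(CH₃)₂CH–ONO₂ loses NO₃⁻: pKₐ(HNO₃) ≈ -1.3
(CH₃)₂CH–OPO(OH)₂ loses H₂PO₄⁻: pKₐ(H₃PO₄) ≈ 2.1
(CH₃)₂CH–OAc loses AcO⁻: pKₐ(CH₃COOH) ≈ 4.8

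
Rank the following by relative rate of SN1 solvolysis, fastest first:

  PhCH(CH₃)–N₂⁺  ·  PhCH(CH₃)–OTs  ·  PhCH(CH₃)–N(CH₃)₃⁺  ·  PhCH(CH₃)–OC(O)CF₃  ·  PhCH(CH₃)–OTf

With the same alkyl group throughout, only the leaving group differentiates the rates.
Leaving-group ability tracks the stability of the departed species; conjugate-acid pKₐ is the usual yardstick (lower pKₐ → better LG).
PhCH(CH₃)–N₂⁺ loses N₂: no meaningful conjugate acid; N₂ departs as an exceptionally stable neutral molecule
PhCH(CH₃)–OTf loses OTf⁻: pKₐ(CF₃SO₃H (triflic acid)) ≈ -14
PhCH(CH₃)–OTs loses OTs⁻: pKₐ(p-CH₃C₆H₄SO₃H (TsOH)) ≈ -2.8
PhCH(CH₃)–OC(O)CF₃ loses CF₃COO⁻: pKₐ(CF₃COOH) ≈ 0.2
PhCH(CH₃)–N(CH₃)₃⁺ loses NR'₃: pKₐ(R'₃NH⁺) ≈ 10.7

PhCH(CH₃)–N₂⁺ > PhCH(CH₃)–OTf > PhCH(CH₃)–OTs > PhCH(CH₃)–OC(O)CF₃ > PhCH(CH₃)–N(CH₃)₃⁺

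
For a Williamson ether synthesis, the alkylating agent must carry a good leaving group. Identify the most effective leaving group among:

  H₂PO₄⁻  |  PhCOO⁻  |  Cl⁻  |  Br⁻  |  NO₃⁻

Br⁻

Br⁻: pKₐ(HBr) ≈ -9
Cl⁻: pKₐ(HCl) ≈ -7
NO₃⁻: pKₐ(HNO₃) ≈ -1.3
H₂PO₄⁻: pKₐ(H₃PO₄) ≈ 2.1
PhCOO⁻: pKₐ(C₆H₅COOH) ≈ 4.2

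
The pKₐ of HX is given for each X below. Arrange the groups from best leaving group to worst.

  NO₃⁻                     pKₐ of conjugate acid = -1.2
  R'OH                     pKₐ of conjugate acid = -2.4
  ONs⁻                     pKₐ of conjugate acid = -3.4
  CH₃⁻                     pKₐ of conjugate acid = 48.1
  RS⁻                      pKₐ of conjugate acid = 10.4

ONs⁻ > R'OH > NO₃⁻ > RS⁻ > CH₃⁻

Lower conjugate-acid pKₐ ⇒ weaker base ⇒ better leaving group.
Sorting by the given values: ONs⁻ (-3.4), R'OH (-2.4), NO₃⁻ (-1.2), RS⁻ (10.4), CH₃⁻ (48.1).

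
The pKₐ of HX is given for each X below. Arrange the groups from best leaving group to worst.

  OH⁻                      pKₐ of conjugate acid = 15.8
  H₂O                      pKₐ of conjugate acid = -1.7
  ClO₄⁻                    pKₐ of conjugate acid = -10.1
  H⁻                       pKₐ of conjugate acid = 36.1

Lower conjugate-acid pKₐ ⇒ weaker base ⇒ better leaving group.
Sorting by the given values: ClO₄⁻ (-10.1), H₂O (-1.7), OH⁻ (15.8), H⁻ (36.1).

ClO₄⁻ > H₂O > OH⁻ > H⁻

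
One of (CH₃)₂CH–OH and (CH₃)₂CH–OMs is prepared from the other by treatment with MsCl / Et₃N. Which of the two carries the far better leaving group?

(CH₃)₂CH–OMs

From (CH₃)₂CH–OH the departing group would be OH⁻ (pKₐ(H₂O) ≈ 15.7). Strong base; essentially never leaves without prior activation.
From (CH₃)₂CH–OMs the leaving group is OMs⁻ (pKₐ(CH₃SO₃H (MsOH)) ≈ -1.9). Resonance-delocalised alkanesulfonate.
Treatment with MsCl / Et₃N works by converting the hydroxyl into a mesylate, making (CH₃)₂CH–OMs enormously more reactive.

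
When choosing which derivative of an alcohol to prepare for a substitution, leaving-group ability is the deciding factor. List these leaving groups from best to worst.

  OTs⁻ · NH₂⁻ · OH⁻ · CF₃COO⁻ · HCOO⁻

A good leaving group is a weak base: the lower the pKₐ of its conjugate acid, the more readily it departs.
OTs⁻: pKₐ(p-CH₃C₆H₄SO₃H (TsOH)) ≈ -2.8 — resonance-delocalised arenesulfonate
CF₃COO⁻: pKₐ(CF₃COOH) ≈ 0.2 — strongly electron-withdrawing CF₃ stabilises the carboxylate
HCOO⁻: pKₐ(HCOOH) ≈ 3.8 — resonance-stabilised carboxylate
OH⁻: pKₐ(H₂O) ≈ 15.7 — strong base; essentially never leaves without prior activation
NH₂⁻: pKₐ(NH₃) ≈ 38 — extremely strong base; never a leaving group

OTs⁻ > CF₃COO⁻ > HCOO⁻ > OH⁻ > NH₂⁻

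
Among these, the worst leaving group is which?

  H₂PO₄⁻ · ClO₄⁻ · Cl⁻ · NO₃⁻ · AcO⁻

AcO⁻

Leaving-group ability tracks the stability of the departed species; conjugate-acid pKₐ is the usual yardstick (lower pKₐ → better LG).
ClO₄⁻: pKₐ(HClO₄) ≈ -10
Cl⁻: pKₐ(HCl) ≈ -7
NO₃⁻: pKₐ(HNO₃) ≈ -1.3
H₂PO₄⁻: pKₐ(H₃PO₄) ≈ 2.1
AcO⁻: pKₐ(CH₃COOH) ≈ 4.8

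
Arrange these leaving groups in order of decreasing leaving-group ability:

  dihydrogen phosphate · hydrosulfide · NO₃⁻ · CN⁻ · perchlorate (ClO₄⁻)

perchlorate (ClO₄⁻) > NO₃⁻ > dihydrogen phosphate > hydrosulfide > CN⁻

Rank by basicity of the departing species: weakest base leaves most easily.
perchlorate (ClO₄⁻): pKₐ(HClO₄) ≈ -10
NO₃⁻: pKₐ(HNO₃) ≈ -1.3
dihydrogen phosphate: pKₐ(H₃PO₄) ≈ 2.1
hydrosulfide: pKₐ(H₂S) ≈ 7
CN⁻: pKₐ(HCN) ≈ 9.2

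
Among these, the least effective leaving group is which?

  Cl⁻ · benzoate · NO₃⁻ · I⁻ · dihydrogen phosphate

A good leaving group is a weak base: the lower the pKₐ of its conjugate acid, the more readily it departs.
I⁻: pKₐ(HI) ≈ -10
Cl⁻: pKₐ(HCl) ≈ -7
NO₃⁻: pKₐ(HNO₃) ≈ -1.3
dihydrogen phosphate: pKₐ(H₃PO₄) ≈ 2.1
benzoate: pKₐ(C₆H₅COOH) ≈ 4.2

benzoate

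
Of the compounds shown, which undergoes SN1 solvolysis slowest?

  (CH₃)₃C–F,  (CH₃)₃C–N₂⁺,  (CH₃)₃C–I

With the same alkyl group throughout, only the leaving group differentiates the rates.
Leaving-group ability tracks the stability of the departed species; conjugate-acid pKₐ is the usual yardstick (lower pKₐ → better LG).
(CH₃)₃C–N₂⁺ loses N₂: no meaningful conjugate acid; N₂ departs as an exceptionally stable neutral molecule
(CH₃)₃C–I loses I⁻: pKₐ(HI) ≈ -10
(CH₃)₃C–F loses F⁻: pKₐ(HF) ≈ 3.2

(CH₃)₃C–F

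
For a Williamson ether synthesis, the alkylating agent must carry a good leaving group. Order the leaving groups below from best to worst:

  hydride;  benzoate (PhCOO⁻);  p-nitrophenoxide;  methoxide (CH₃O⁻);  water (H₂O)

The more stable X⁻ (or X) is on its own — i.e. the weaker a base it is — the better a leaving group it makes.
water (H₂O): pKₐ(H₃O⁺) ≈ -1.7
benzoate (PhCOO⁻): pKₐ(C₆H₅COOH) ≈ 4.2 — aryl carboxylate
p-nitrophenoxide: pKₐ(p-nitrophenol) ≈ 7.2
methoxide (CH₃O⁻): pKₐ(CH₃OH) ≈ 15.5 — strong base; alkoxides do not leave unassisted
hydride: pKₐ(H₂) ≈ 36 — extremely strong base; leaves only in special hydride-transfer contexts

water (H₂O) > benzoate (PhCOO⁻) > p-nitrophenoxide > methoxide (CH₃O⁻) > hydride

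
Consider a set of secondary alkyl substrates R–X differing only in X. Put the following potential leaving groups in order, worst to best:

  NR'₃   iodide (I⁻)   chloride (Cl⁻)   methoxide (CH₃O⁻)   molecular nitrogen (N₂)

A good leaving group is a weak base: the lower the pKₐ of its conjugate acid, the more readily it departs.
molecular nitrogen (N₂): no meaningful conjugate acid; N₂ departs as an exceptionally stable neutral molecule
iodide (I⁻): pKₐ(HI) ≈ -10
chloride (Cl⁻): pKₐ(HCl) ≈ -7
NR'₃: pKₐ(R'₃NH⁺) ≈ 10.7
methoxide (CH₃O⁻): pKₐ(CH₃OH) ≈ 15.5
The question asks for worst first, so the sequence is read in increasing leaving-group ability.

methoxide (CH₃O⁻) < NR'₃ < chloride (Cl⁻) < iodide (I⁻) < molecular nitrogen (N₂)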